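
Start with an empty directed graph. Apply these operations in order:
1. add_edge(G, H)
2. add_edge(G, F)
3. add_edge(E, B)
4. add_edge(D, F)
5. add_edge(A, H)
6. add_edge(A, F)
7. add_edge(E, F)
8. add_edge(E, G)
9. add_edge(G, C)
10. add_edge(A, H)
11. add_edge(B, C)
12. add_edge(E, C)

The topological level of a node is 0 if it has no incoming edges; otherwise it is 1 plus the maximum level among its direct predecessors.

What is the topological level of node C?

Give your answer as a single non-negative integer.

Answer: 2

Derivation:
Op 1: add_edge(G, H). Edges now: 1
Op 2: add_edge(G, F). Edges now: 2
Op 3: add_edge(E, B). Edges now: 3
Op 4: add_edge(D, F). Edges now: 4
Op 5: add_edge(A, H). Edges now: 5
Op 6: add_edge(A, F). Edges now: 6
Op 7: add_edge(E, F). Edges now: 7
Op 8: add_edge(E, G). Edges now: 8
Op 9: add_edge(G, C). Edges now: 9
Op 10: add_edge(A, H) (duplicate, no change). Edges now: 9
Op 11: add_edge(B, C). Edges now: 10
Op 12: add_edge(E, C). Edges now: 11
Compute levels (Kahn BFS):
  sources (in-degree 0): A, D, E
  process A: level=0
    A->F: in-degree(F)=3, level(F)>=1
    A->H: in-degree(H)=1, level(H)>=1
  process D: level=0
    D->F: in-degree(F)=2, level(F)>=1
  process E: level=0
    E->B: in-degree(B)=0, level(B)=1, enqueue
    E->C: in-degree(C)=2, level(C)>=1
    E->F: in-degree(F)=1, level(F)>=1
    E->G: in-degree(G)=0, level(G)=1, enqueue
  process B: level=1
    B->C: in-degree(C)=1, level(C)>=2
  process G: level=1
    G->C: in-degree(C)=0, level(C)=2, enqueue
    G->F: in-degree(F)=0, level(F)=2, enqueue
    G->H: in-degree(H)=0, level(H)=2, enqueue
  process C: level=2
  process F: level=2
  process H: level=2
All levels: A:0, B:1, C:2, D:0, E:0, F:2, G:1, H:2
level(C) = 2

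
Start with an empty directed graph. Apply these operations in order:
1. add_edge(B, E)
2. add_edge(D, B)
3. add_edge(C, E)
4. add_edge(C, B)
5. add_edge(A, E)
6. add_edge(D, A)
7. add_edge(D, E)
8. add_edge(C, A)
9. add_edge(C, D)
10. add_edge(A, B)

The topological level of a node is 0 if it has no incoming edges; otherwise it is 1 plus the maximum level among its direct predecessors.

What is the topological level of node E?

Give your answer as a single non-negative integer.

Op 1: add_edge(B, E). Edges now: 1
Op 2: add_edge(D, B). Edges now: 2
Op 3: add_edge(C, E). Edges now: 3
Op 4: add_edge(C, B). Edges now: 4
Op 5: add_edge(A, E). Edges now: 5
Op 6: add_edge(D, A). Edges now: 6
Op 7: add_edge(D, E). Edges now: 7
Op 8: add_edge(C, A). Edges now: 8
Op 9: add_edge(C, D). Edges now: 9
Op 10: add_edge(A, B). Edges now: 10
Compute levels (Kahn BFS):
  sources (in-degree 0): C
  process C: level=0
    C->A: in-degree(A)=1, level(A)>=1
    C->B: in-degree(B)=2, level(B)>=1
    C->D: in-degree(D)=0, level(D)=1, enqueue
    C->E: in-degree(E)=3, level(E)>=1
  process D: level=1
    D->A: in-degree(A)=0, level(A)=2, enqueue
    D->B: in-degree(B)=1, level(B)>=2
    D->E: in-degree(E)=2, level(E)>=2
  process A: level=2
    A->B: in-degree(B)=0, level(B)=3, enqueue
    A->E: in-degree(E)=1, level(E)>=3
  process B: level=3
    B->E: in-degree(E)=0, level(E)=4, enqueue
  process E: level=4
All levels: A:2, B:3, C:0, D:1, E:4
level(E) = 4

Answer: 4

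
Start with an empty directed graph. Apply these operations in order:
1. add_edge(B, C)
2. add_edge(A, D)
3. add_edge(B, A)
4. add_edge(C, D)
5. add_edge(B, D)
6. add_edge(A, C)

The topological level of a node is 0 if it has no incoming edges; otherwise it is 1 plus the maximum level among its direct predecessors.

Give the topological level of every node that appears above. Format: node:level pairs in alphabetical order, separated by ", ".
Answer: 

Op 1: add_edge(B, C). Edges now: 1
Op 2: add_edge(A, D). Edges now: 2
Op 3: add_edge(B, A). Edges now: 3
Op 4: add_edge(C, D). Edges now: 4
Op 5: add_edge(B, D). Edges now: 5
Op 6: add_edge(A, C). Edges now: 6
Compute levels (Kahn BFS):
  sources (in-degree 0): B
  process B: level=0
    B->A: in-degree(A)=0, level(A)=1, enqueue
    B->C: in-degree(C)=1, level(C)>=1
    B->D: in-degree(D)=2, level(D)>=1
  process A: level=1
    A->C: in-degree(C)=0, level(C)=2, enqueue
    A->D: in-degree(D)=1, level(D)>=2
  process C: level=2
    C->D: in-degree(D)=0, level(D)=3, enqueue
  process D: level=3
All levels: A:1, B:0, C:2, D:3

Answer: A:1, B:0, C:2, D:3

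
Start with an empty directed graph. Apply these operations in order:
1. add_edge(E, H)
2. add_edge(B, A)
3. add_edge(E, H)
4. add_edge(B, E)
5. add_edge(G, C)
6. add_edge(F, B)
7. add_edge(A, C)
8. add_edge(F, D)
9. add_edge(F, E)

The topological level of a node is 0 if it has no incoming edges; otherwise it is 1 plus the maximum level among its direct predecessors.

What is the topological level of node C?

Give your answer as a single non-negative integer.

Answer: 3

Derivation:
Op 1: add_edge(E, H). Edges now: 1
Op 2: add_edge(B, A). Edges now: 2
Op 3: add_edge(E, H) (duplicate, no change). Edges now: 2
Op 4: add_edge(B, E). Edges now: 3
Op 5: add_edge(G, C). Edges now: 4
Op 6: add_edge(F, B). Edges now: 5
Op 7: add_edge(A, C). Edges now: 6
Op 8: add_edge(F, D). Edges now: 7
Op 9: add_edge(F, E). Edges now: 8
Compute levels (Kahn BFS):
  sources (in-degree 0): F, G
  process F: level=0
    F->B: in-degree(B)=0, level(B)=1, enqueue
    F->D: in-degree(D)=0, level(D)=1, enqueue
    F->E: in-degree(E)=1, level(E)>=1
  process G: level=0
    G->C: in-degree(C)=1, level(C)>=1
  process B: level=1
    B->A: in-degree(A)=0, level(A)=2, enqueue
    B->E: in-degree(E)=0, level(E)=2, enqueue
  process D: level=1
  process A: level=2
    A->C: in-degree(C)=0, level(C)=3, enqueue
  process E: level=2
    E->H: in-degree(H)=0, level(H)=3, enqueue
  process C: level=3
  process H: level=3
All levels: A:2, B:1, C:3, D:1, E:2, F:0, G:0, H:3
level(C) = 3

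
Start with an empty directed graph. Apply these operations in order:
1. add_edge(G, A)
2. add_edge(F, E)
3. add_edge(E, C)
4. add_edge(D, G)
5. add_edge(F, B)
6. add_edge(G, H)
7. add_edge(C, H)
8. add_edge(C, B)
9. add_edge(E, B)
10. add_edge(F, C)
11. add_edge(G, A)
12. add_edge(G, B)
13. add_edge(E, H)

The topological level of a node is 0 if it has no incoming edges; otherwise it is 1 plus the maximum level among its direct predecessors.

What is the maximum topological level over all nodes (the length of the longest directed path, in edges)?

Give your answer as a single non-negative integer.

Op 1: add_edge(G, A). Edges now: 1
Op 2: add_edge(F, E). Edges now: 2
Op 3: add_edge(E, C). Edges now: 3
Op 4: add_edge(D, G). Edges now: 4
Op 5: add_edge(F, B). Edges now: 5
Op 6: add_edge(G, H). Edges now: 6
Op 7: add_edge(C, H). Edges now: 7
Op 8: add_edge(C, B). Edges now: 8
Op 9: add_edge(E, B). Edges now: 9
Op 10: add_edge(F, C). Edges now: 10
Op 11: add_edge(G, A) (duplicate, no change). Edges now: 10
Op 12: add_edge(G, B). Edges now: 11
Op 13: add_edge(E, H). Edges now: 12
Compute levels (Kahn BFS):
  sources (in-degree 0): D, F
  process D: level=0
    D->G: in-degree(G)=0, level(G)=1, enqueue
  process F: level=0
    F->B: in-degree(B)=3, level(B)>=1
    F->C: in-degree(C)=1, level(C)>=1
    F->E: in-degree(E)=0, level(E)=1, enqueue
  process G: level=1
    G->A: in-degree(A)=0, level(A)=2, enqueue
    G->B: in-degree(B)=2, level(B)>=2
    G->H: in-degree(H)=2, level(H)>=2
  process E: level=1
    E->B: in-degree(B)=1, level(B)>=2
    E->C: in-degree(C)=0, level(C)=2, enqueue
    E->H: in-degree(H)=1, level(H)>=2
  process A: level=2
  process C: level=2
    C->B: in-degree(B)=0, level(B)=3, enqueue
    C->H: in-degree(H)=0, level(H)=3, enqueue
  process B: level=3
  process H: level=3
All levels: A:2, B:3, C:2, D:0, E:1, F:0, G:1, H:3
max level = 3

Answer: 3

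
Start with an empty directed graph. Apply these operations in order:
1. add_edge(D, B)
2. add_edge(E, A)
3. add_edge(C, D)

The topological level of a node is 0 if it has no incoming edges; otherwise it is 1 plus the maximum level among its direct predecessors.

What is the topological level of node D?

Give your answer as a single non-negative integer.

Op 1: add_edge(D, B). Edges now: 1
Op 2: add_edge(E, A). Edges now: 2
Op 3: add_edge(C, D). Edges now: 3
Compute levels (Kahn BFS):
  sources (in-degree 0): C, E
  process C: level=0
    C->D: in-degree(D)=0, level(D)=1, enqueue
  process E: level=0
    E->A: in-degree(A)=0, level(A)=1, enqueue
  process D: level=1
    D->B: in-degree(B)=0, level(B)=2, enqueue
  process A: level=1
  process B: level=2
All levels: A:1, B:2, C:0, D:1, E:0
level(D) = 1

Answer: 1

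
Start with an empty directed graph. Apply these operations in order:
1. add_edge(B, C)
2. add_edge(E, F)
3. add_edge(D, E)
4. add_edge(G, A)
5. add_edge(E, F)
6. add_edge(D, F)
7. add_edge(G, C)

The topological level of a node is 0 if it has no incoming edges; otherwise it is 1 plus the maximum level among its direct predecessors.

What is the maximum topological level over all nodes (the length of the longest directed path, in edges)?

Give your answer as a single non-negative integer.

Answer: 2

Derivation:
Op 1: add_edge(B, C). Edges now: 1
Op 2: add_edge(E, F). Edges now: 2
Op 3: add_edge(D, E). Edges now: 3
Op 4: add_edge(G, A). Edges now: 4
Op 5: add_edge(E, F) (duplicate, no change). Edges now: 4
Op 6: add_edge(D, F). Edges now: 5
Op 7: add_edge(G, C). Edges now: 6
Compute levels (Kahn BFS):
  sources (in-degree 0): B, D, G
  process B: level=0
    B->C: in-degree(C)=1, level(C)>=1
  process D: level=0
    D->E: in-degree(E)=0, level(E)=1, enqueue
    D->F: in-degree(F)=1, level(F)>=1
  process G: level=0
    G->A: in-degree(A)=0, level(A)=1, enqueue
    G->C: in-degree(C)=0, level(C)=1, enqueue
  process E: level=1
    E->F: in-degree(F)=0, level(F)=2, enqueue
  process A: level=1
  process C: level=1
  process F: level=2
All levels: A:1, B:0, C:1, D:0, E:1, F:2, G:0
max level = 2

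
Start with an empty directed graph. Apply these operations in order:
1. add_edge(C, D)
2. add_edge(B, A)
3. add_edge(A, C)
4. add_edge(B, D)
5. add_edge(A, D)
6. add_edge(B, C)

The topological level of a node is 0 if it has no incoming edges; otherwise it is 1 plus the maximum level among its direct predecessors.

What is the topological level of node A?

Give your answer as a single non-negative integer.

Op 1: add_edge(C, D). Edges now: 1
Op 2: add_edge(B, A). Edges now: 2
Op 3: add_edge(A, C). Edges now: 3
Op 4: add_edge(B, D). Edges now: 4
Op 5: add_edge(A, D). Edges now: 5
Op 6: add_edge(B, C). Edges now: 6
Compute levels (Kahn BFS):
  sources (in-degree 0): B
  process B: level=0
    B->A: in-degree(A)=0, level(A)=1, enqueue
    B->C: in-degree(C)=1, level(C)>=1
    B->D: in-degree(D)=2, level(D)>=1
  process A: level=1
    A->C: in-degree(C)=0, level(C)=2, enqueue
    A->D: in-degree(D)=1, level(D)>=2
  process C: level=2
    C->D: in-degree(D)=0, level(D)=3, enqueue
  process D: level=3
All levels: A:1, B:0, C:2, D:3
level(A) = 1

Answer: 1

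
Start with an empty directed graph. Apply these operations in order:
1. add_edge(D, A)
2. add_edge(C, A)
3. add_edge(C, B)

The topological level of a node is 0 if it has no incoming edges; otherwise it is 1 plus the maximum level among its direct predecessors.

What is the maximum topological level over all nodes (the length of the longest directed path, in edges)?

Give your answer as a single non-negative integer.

Op 1: add_edge(D, A). Edges now: 1
Op 2: add_edge(C, A). Edges now: 2
Op 3: add_edge(C, B). Edges now: 3
Compute levels (Kahn BFS):
  sources (in-degree 0): C, D
  process C: level=0
    C->A: in-degree(A)=1, level(A)>=1
    C->B: in-degree(B)=0, level(B)=1, enqueue
  process D: level=0
    D->A: in-degree(A)=0, level(A)=1, enqueue
  process B: level=1
  process A: level=1
All levels: A:1, B:1, C:0, D:0
max level = 1

Answer: 1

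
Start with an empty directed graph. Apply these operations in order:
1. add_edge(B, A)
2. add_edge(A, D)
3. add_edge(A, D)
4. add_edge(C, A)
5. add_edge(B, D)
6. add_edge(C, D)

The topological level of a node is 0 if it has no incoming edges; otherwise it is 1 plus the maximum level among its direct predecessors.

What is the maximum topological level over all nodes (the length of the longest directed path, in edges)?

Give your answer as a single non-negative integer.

Answer: 2

Derivation:
Op 1: add_edge(B, A). Edges now: 1
Op 2: add_edge(A, D). Edges now: 2
Op 3: add_edge(A, D) (duplicate, no change). Edges now: 2
Op 4: add_edge(C, A). Edges now: 3
Op 5: add_edge(B, D). Edges now: 4
Op 6: add_edge(C, D). Edges now: 5
Compute levels (Kahn BFS):
  sources (in-degree 0): B, C
  process B: level=0
    B->A: in-degree(A)=1, level(A)>=1
    B->D: in-degree(D)=2, level(D)>=1
  process C: level=0
    C->A: in-degree(A)=0, level(A)=1, enqueue
    C->D: in-degree(D)=1, level(D)>=1
  process A: level=1
    A->D: in-degree(D)=0, level(D)=2, enqueue
  process D: level=2
All levels: A:1, B:0, C:0, D:2
max level = 2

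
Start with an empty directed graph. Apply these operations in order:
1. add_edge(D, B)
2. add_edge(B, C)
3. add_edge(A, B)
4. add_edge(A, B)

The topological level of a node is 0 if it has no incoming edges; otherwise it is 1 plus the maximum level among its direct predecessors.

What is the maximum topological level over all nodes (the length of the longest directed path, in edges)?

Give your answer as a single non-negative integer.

Answer: 2

Derivation:
Op 1: add_edge(D, B). Edges now: 1
Op 2: add_edge(B, C). Edges now: 2
Op 3: add_edge(A, B). Edges now: 3
Op 4: add_edge(A, B) (duplicate, no change). Edges now: 3
Compute levels (Kahn BFS):
  sources (in-degree 0): A, D
  process A: level=0
    A->B: in-degree(B)=1, level(B)>=1
  process D: level=0
    D->B: in-degree(B)=0, level(B)=1, enqueue
  process B: level=1
    B->C: in-degree(C)=0, level(C)=2, enqueue
  process C: level=2
All levels: A:0, B:1, C:2, D:0
max level = 2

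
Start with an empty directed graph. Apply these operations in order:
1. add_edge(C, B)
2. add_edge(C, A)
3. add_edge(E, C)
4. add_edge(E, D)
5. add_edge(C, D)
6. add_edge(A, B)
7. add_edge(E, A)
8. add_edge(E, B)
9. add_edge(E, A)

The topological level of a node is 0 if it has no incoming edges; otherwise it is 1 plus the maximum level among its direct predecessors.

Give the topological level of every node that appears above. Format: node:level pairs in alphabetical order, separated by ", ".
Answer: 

Answer: A:2, B:3, C:1, D:2, E:0

Derivation:
Op 1: add_edge(C, B). Edges now: 1
Op 2: add_edge(C, A). Edges now: 2
Op 3: add_edge(E, C). Edges now: 3
Op 4: add_edge(E, D). Edges now: 4
Op 5: add_edge(C, D). Edges now: 5
Op 6: add_edge(A, B). Edges now: 6
Op 7: add_edge(E, A). Edges now: 7
Op 8: add_edge(E, B). Edges now: 8
Op 9: add_edge(E, A) (duplicate, no change). Edges now: 8
Compute levels (Kahn BFS):
  sources (in-degree 0): E
  process E: level=0
    E->A: in-degree(A)=1, level(A)>=1
    E->B: in-degree(B)=2, level(B)>=1
    E->C: in-degree(C)=0, level(C)=1, enqueue
    E->D: in-degree(D)=1, level(D)>=1
  process C: level=1
    C->A: in-degree(A)=0, level(A)=2, enqueue
    C->B: in-degree(B)=1, level(B)>=2
    C->D: in-degree(D)=0, level(D)=2, enqueue
  process A: level=2
    A->B: in-degree(B)=0, level(B)=3, enqueue
  process D: level=2
  process B: level=3
All levels: A:2, B:3, C:1, D:2, E:0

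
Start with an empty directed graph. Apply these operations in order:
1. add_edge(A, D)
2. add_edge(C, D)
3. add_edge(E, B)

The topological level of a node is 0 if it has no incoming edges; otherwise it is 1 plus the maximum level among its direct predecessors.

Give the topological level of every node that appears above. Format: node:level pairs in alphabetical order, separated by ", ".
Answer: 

Answer: A:0, B:1, C:0, D:1, E:0

Derivation:
Op 1: add_edge(A, D). Edges now: 1
Op 2: add_edge(C, D). Edges now: 2
Op 3: add_edge(E, B). Edges now: 3
Compute levels (Kahn BFS):
  sources (in-degree 0): A, C, E
  process A: level=0
    A->D: in-degree(D)=1, level(D)>=1
  process C: level=0
    C->D: in-degree(D)=0, level(D)=1, enqueue
  process E: level=0
    E->B: in-degree(B)=0, level(B)=1, enqueue
  process D: level=1
  process B: level=1
All levels: A:0, B:1, C:0, D:1, E:0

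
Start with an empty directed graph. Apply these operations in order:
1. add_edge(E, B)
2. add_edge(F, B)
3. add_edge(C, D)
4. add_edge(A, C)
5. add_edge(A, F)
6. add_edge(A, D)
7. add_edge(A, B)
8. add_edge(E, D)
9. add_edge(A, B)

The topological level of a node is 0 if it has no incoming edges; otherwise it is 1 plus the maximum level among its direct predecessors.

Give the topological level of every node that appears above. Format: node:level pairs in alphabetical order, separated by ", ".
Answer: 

Answer: A:0, B:2, C:1, D:2, E:0, F:1

Derivation:
Op 1: add_edge(E, B). Edges now: 1
Op 2: add_edge(F, B). Edges now: 2
Op 3: add_edge(C, D). Edges now: 3
Op 4: add_edge(A, C). Edges now: 4
Op 5: add_edge(A, F). Edges now: 5
Op 6: add_edge(A, D). Edges now: 6
Op 7: add_edge(A, B). Edges now: 7
Op 8: add_edge(E, D). Edges now: 8
Op 9: add_edge(A, B) (duplicate, no change). Edges now: 8
Compute levels (Kahn BFS):
  sources (in-degree 0): A, E
  process A: level=0
    A->B: in-degree(B)=2, level(B)>=1
    A->C: in-degree(C)=0, level(C)=1, enqueue
    A->D: in-degree(D)=2, level(D)>=1
    A->F: in-degree(F)=0, level(F)=1, enqueue
  process E: level=0
    E->B: in-degree(B)=1, level(B)>=1
    E->D: in-degree(D)=1, level(D)>=1
  process C: level=1
    C->D: in-degree(D)=0, level(D)=2, enqueue
  process F: level=1
    F->B: in-degree(B)=0, level(B)=2, enqueue
  process D: level=2
  process B: level=2
All levels: A:0, B:2, C:1, D:2, E:0, F:1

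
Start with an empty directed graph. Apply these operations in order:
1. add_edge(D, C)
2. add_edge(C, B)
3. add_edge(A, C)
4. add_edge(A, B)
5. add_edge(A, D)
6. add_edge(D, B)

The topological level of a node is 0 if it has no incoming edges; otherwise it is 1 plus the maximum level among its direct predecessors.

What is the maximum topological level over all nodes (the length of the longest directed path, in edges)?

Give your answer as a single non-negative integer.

Answer: 3

Derivation:
Op 1: add_edge(D, C). Edges now: 1
Op 2: add_edge(C, B). Edges now: 2
Op 3: add_edge(A, C). Edges now: 3
Op 4: add_edge(A, B). Edges now: 4
Op 5: add_edge(A, D). Edges now: 5
Op 6: add_edge(D, B). Edges now: 6
Compute levels (Kahn BFS):
  sources (in-degree 0): A
  process A: level=0
    A->B: in-degree(B)=2, level(B)>=1
    A->C: in-degree(C)=1, level(C)>=1
    A->D: in-degree(D)=0, level(D)=1, enqueue
  process D: level=1
    D->B: in-degree(B)=1, level(B)>=2
    D->C: in-degree(C)=0, level(C)=2, enqueue
  process C: level=2
    C->B: in-degree(B)=0, level(B)=3, enqueue
  process B: level=3
All levels: A:0, B:3, C:2, D:1
max level = 3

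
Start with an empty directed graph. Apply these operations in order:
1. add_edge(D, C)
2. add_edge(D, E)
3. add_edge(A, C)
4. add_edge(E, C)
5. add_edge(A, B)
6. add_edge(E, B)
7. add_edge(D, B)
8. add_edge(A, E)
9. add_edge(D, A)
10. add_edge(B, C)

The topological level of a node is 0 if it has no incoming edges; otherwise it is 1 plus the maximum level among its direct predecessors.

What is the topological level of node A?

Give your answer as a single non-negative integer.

Op 1: add_edge(D, C). Edges now: 1
Op 2: add_edge(D, E). Edges now: 2
Op 3: add_edge(A, C). Edges now: 3
Op 4: add_edge(E, C). Edges now: 4
Op 5: add_edge(A, B). Edges now: 5
Op 6: add_edge(E, B). Edges now: 6
Op 7: add_edge(D, B). Edges now: 7
Op 8: add_edge(A, E). Edges now: 8
Op 9: add_edge(D, A). Edges now: 9
Op 10: add_edge(B, C). Edges now: 10
Compute levels (Kahn BFS):
  sources (in-degree 0): D
  process D: level=0
    D->A: in-degree(A)=0, level(A)=1, enqueue
    D->B: in-degree(B)=2, level(B)>=1
    D->C: in-degree(C)=3, level(C)>=1
    D->E: in-degree(E)=1, level(E)>=1
  process A: level=1
    A->B: in-degree(B)=1, level(B)>=2
    A->C: in-degree(C)=2, level(C)>=2
    A->E: in-degree(E)=0, level(E)=2, enqueue
  process E: level=2
    E->B: in-degree(B)=0, level(B)=3, enqueue
    E->C: in-degree(C)=1, level(C)>=3
  process B: level=3
    B->C: in-degree(C)=0, level(C)=4, enqueue
  process C: level=4
All levels: A:1, B:3, C:4, D:0, E:2
level(A) = 1

Answer: 1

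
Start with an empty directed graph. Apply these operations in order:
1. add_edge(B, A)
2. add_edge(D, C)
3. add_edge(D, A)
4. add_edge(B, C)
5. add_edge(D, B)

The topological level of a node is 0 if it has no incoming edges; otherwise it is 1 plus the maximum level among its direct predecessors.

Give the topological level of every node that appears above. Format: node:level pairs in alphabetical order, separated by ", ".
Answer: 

Op 1: add_edge(B, A). Edges now: 1
Op 2: add_edge(D, C). Edges now: 2
Op 3: add_edge(D, A). Edges now: 3
Op 4: add_edge(B, C). Edges now: 4
Op 5: add_edge(D, B). Edges now: 5
Compute levels (Kahn BFS):
  sources (in-degree 0): D
  process D: level=0
    D->A: in-degree(A)=1, level(A)>=1
    D->B: in-degree(B)=0, level(B)=1, enqueue
    D->C: in-degree(C)=1, level(C)>=1
  process B: level=1
    B->A: in-degree(A)=0, level(A)=2, enqueue
    B->C: in-degree(C)=0, level(C)=2, enqueue
  process A: level=2
  process C: level=2
All levels: A:2, B:1, C:2, D:0

Answer: A:2, B:1, C:2, D:0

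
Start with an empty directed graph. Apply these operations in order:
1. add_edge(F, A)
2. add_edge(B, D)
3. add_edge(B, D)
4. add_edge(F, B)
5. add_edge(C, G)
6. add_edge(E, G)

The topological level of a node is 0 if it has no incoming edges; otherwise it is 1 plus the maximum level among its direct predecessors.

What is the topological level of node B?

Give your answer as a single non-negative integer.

Op 1: add_edge(F, A). Edges now: 1
Op 2: add_edge(B, D). Edges now: 2
Op 3: add_edge(B, D) (duplicate, no change). Edges now: 2
Op 4: add_edge(F, B). Edges now: 3
Op 5: add_edge(C, G). Edges now: 4
Op 6: add_edge(E, G). Edges now: 5
Compute levels (Kahn BFS):
  sources (in-degree 0): C, E, F
  process C: level=0
    C->G: in-degree(G)=1, level(G)>=1
  process E: level=0
    E->G: in-degree(G)=0, level(G)=1, enqueue
  process F: level=0
    F->A: in-degree(A)=0, level(A)=1, enqueue
    F->B: in-degree(B)=0, level(B)=1, enqueue
  process G: level=1
  process A: level=1
  process B: level=1
    B->D: in-degree(D)=0, level(D)=2, enqueue
  process D: level=2
All levels: A:1, B:1, C:0, D:2, E:0, F:0, G:1
level(B) = 1

Answer: 1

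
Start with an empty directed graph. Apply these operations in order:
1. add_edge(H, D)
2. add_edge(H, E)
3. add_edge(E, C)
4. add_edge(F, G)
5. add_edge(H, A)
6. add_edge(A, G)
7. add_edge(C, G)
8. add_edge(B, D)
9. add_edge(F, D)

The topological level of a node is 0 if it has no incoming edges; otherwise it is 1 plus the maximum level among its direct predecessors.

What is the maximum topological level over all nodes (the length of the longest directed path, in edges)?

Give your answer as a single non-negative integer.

Op 1: add_edge(H, D). Edges now: 1
Op 2: add_edge(H, E). Edges now: 2
Op 3: add_edge(E, C). Edges now: 3
Op 4: add_edge(F, G). Edges now: 4
Op 5: add_edge(H, A). Edges now: 5
Op 6: add_edge(A, G). Edges now: 6
Op 7: add_edge(C, G). Edges now: 7
Op 8: add_edge(B, D). Edges now: 8
Op 9: add_edge(F, D). Edges now: 9
Compute levels (Kahn BFS):
  sources (in-degree 0): B, F, H
  process B: level=0
    B->D: in-degree(D)=2, level(D)>=1
  process F: level=0
    F->D: in-degree(D)=1, level(D)>=1
    F->G: in-degree(G)=2, level(G)>=1
  process H: level=0
    H->A: in-degree(A)=0, level(A)=1, enqueue
    H->D: in-degree(D)=0, level(D)=1, enqueue
    H->E: in-degree(E)=0, level(E)=1, enqueue
  process A: level=1
    A->G: in-degree(G)=1, level(G)>=2
  process D: level=1
  process E: level=1
    E->C: in-degree(C)=0, level(C)=2, enqueue
  process C: level=2
    C->G: in-degree(G)=0, level(G)=3, enqueue
  process G: level=3
All levels: A:1, B:0, C:2, D:1, E:1, F:0, G:3, H:0
max level = 3

Answer: 3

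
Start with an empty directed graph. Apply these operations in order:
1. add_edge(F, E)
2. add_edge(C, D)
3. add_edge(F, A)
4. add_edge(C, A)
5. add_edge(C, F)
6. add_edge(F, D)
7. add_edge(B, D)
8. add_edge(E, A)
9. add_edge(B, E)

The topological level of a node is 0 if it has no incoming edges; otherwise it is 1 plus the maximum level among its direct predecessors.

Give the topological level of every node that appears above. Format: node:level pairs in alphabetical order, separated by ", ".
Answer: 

Op 1: add_edge(F, E). Edges now: 1
Op 2: add_edge(C, D). Edges now: 2
Op 3: add_edge(F, A). Edges now: 3
Op 4: add_edge(C, A). Edges now: 4
Op 5: add_edge(C, F). Edges now: 5
Op 6: add_edge(F, D). Edges now: 6
Op 7: add_edge(B, D). Edges now: 7
Op 8: add_edge(E, A). Edges now: 8
Op 9: add_edge(B, E). Edges now: 9
Compute levels (Kahn BFS):
  sources (in-degree 0): B, C
  process B: level=0
    B->D: in-degree(D)=2, level(D)>=1
    B->E: in-degree(E)=1, level(E)>=1
  process C: level=0
    C->A: in-degree(A)=2, level(A)>=1
    C->D: in-degree(D)=1, level(D)>=1
    C->F: in-degree(F)=0, level(F)=1, enqueue
  process F: level=1
    F->A: in-degree(A)=1, level(A)>=2
    F->D: in-degree(D)=0, level(D)=2, enqueue
    F->E: in-degree(E)=0, level(E)=2, enqueue
  process D: level=2
  process E: level=2
    E->A: in-degree(A)=0, level(A)=3, enqueue
  process A: level=3
All levels: A:3, B:0, C:0, D:2, E:2, F:1

Answer: A:3, B:0, C:0, D:2, E:2, F:1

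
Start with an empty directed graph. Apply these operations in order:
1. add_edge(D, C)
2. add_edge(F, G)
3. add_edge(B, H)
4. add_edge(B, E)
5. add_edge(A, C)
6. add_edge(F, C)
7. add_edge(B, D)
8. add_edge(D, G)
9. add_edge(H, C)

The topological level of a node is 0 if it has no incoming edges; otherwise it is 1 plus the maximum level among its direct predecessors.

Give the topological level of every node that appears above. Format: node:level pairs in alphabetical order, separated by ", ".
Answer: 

Op 1: add_edge(D, C). Edges now: 1
Op 2: add_edge(F, G). Edges now: 2
Op 3: add_edge(B, H). Edges now: 3
Op 4: add_edge(B, E). Edges now: 4
Op 5: add_edge(A, C). Edges now: 5
Op 6: add_edge(F, C). Edges now: 6
Op 7: add_edge(B, D). Edges now: 7
Op 8: add_edge(D, G). Edges now: 8
Op 9: add_edge(H, C). Edges now: 9
Compute levels (Kahn BFS):
  sources (in-degree 0): A, B, F
  process A: level=0
    A->C: in-degree(C)=3, level(C)>=1
  process B: level=0
    B->D: in-degree(D)=0, level(D)=1, enqueue
    B->E: in-degree(E)=0, level(E)=1, enqueue
    B->H: in-degree(H)=0, level(H)=1, enqueue
  process F: level=0
    F->C: in-degree(C)=2, level(C)>=1
    F->G: in-degree(G)=1, level(G)>=1
  process D: level=1
    D->C: in-degree(C)=1, level(C)>=2
    D->G: in-degree(G)=0, level(G)=2, enqueue
  process E: level=1
  process H: level=1
    H->C: in-degree(C)=0, level(C)=2, enqueue
  process G: level=2
  process C: level=2
All levels: A:0, B:0, C:2, D:1, E:1, F:0, G:2, H:1

Answer: A:0, B:0, C:2, D:1, E:1, F:0, G:2, H:1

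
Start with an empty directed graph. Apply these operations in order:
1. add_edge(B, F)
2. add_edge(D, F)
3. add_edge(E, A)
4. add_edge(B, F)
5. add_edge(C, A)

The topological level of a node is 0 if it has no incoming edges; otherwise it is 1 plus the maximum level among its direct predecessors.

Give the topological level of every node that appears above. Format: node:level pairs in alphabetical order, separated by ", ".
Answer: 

Answer: A:1, B:0, C:0, D:0, E:0, F:1

Derivation:
Op 1: add_edge(B, F). Edges now: 1
Op 2: add_edge(D, F). Edges now: 2
Op 3: add_edge(E, A). Edges now: 3
Op 4: add_edge(B, F) (duplicate, no change). Edges now: 3
Op 5: add_edge(C, A). Edges now: 4
Compute levels (Kahn BFS):
  sources (in-degree 0): B, C, D, E
  process B: level=0
    B->F: in-degree(F)=1, level(F)>=1
  process C: level=0
    C->A: in-degree(A)=1, level(A)>=1
  process D: level=0
    D->F: in-degree(F)=0, level(F)=1, enqueue
  process E: level=0
    E->A: in-degree(A)=0, level(A)=1, enqueue
  process F: level=1
  process A: level=1
All levels: A:1, B:0, C:0, D:0, E:0, F:1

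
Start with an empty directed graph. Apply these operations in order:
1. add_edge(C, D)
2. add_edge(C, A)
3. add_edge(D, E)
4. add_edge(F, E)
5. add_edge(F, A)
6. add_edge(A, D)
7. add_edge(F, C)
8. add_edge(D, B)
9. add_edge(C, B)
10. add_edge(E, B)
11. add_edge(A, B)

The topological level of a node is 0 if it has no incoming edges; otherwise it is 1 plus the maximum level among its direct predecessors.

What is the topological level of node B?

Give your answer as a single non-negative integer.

Op 1: add_edge(C, D). Edges now: 1
Op 2: add_edge(C, A). Edges now: 2
Op 3: add_edge(D, E). Edges now: 3
Op 4: add_edge(F, E). Edges now: 4
Op 5: add_edge(F, A). Edges now: 5
Op 6: add_edge(A, D). Edges now: 6
Op 7: add_edge(F, C). Edges now: 7
Op 8: add_edge(D, B). Edges now: 8
Op 9: add_edge(C, B). Edges now: 9
Op 10: add_edge(E, B). Edges now: 10
Op 11: add_edge(A, B). Edges now: 11
Compute levels (Kahn BFS):
  sources (in-degree 0): F
  process F: level=0
    F->A: in-degree(A)=1, level(A)>=1
    F->C: in-degree(C)=0, level(C)=1, enqueue
    F->E: in-degree(E)=1, level(E)>=1
  process C: level=1
    C->A: in-degree(A)=0, level(A)=2, enqueue
    C->B: in-degree(B)=3, level(B)>=2
    C->D: in-degree(D)=1, level(D)>=2
  process A: level=2
    A->B: in-degree(B)=2, level(B)>=3
    A->D: in-degree(D)=0, level(D)=3, enqueue
  process D: level=3
    D->B: in-degree(B)=1, level(B)>=4
    D->E: in-degree(E)=0, level(E)=4, enqueue
  process E: level=4
    E->B: in-degree(B)=0, level(B)=5, enqueue
  process B: level=5
All levels: A:2, B:5, C:1, D:3, E:4, F:0
level(B) = 5

Answer: 5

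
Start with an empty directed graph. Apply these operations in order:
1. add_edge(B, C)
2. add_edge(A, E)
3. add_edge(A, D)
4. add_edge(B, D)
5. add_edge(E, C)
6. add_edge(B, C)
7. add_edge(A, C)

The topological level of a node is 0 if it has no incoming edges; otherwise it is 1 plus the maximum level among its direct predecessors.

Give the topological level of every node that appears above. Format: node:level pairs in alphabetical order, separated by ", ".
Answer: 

Op 1: add_edge(B, C). Edges now: 1
Op 2: add_edge(A, E). Edges now: 2
Op 3: add_edge(A, D). Edges now: 3
Op 4: add_edge(B, D). Edges now: 4
Op 5: add_edge(E, C). Edges now: 5
Op 6: add_edge(B, C) (duplicate, no change). Edges now: 5
Op 7: add_edge(A, C). Edges now: 6
Compute levels (Kahn BFS):
  sources (in-degree 0): A, B
  process A: level=0
    A->C: in-degree(C)=2, level(C)>=1
    A->D: in-degree(D)=1, level(D)>=1
    A->E: in-degree(E)=0, level(E)=1, enqueue
  process B: level=0
    B->C: in-degree(C)=1, level(C)>=1
    B->D: in-degree(D)=0, level(D)=1, enqueue
  process E: level=1
    E->C: in-degree(C)=0, level(C)=2, enqueue
  process D: level=1
  process C: level=2
All levels: A:0, B:0, C:2, D:1, E:1

Answer: A:0, B:0, C:2, D:1, E:1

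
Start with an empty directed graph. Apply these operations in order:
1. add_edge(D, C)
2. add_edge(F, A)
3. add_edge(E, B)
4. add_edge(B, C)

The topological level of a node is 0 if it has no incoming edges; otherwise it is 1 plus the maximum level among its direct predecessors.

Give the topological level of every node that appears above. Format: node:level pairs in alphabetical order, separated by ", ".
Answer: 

Answer: A:1, B:1, C:2, D:0, E:0, F:0

Derivation:
Op 1: add_edge(D, C). Edges now: 1
Op 2: add_edge(F, A). Edges now: 2
Op 3: add_edge(E, B). Edges now: 3
Op 4: add_edge(B, C). Edges now: 4
Compute levels (Kahn BFS):
  sources (in-degree 0): D, E, F
  process D: level=0
    D->C: in-degree(C)=1, level(C)>=1
  process E: level=0
    E->B: in-degree(B)=0, level(B)=1, enqueue
  process F: level=0
    F->A: in-degree(A)=0, level(A)=1, enqueue
  process B: level=1
    B->C: in-degree(C)=0, level(C)=2, enqueue
  process A: level=1
  process C: level=2
All levels: A:1, B:1, C:2, D:0, E:0, F:0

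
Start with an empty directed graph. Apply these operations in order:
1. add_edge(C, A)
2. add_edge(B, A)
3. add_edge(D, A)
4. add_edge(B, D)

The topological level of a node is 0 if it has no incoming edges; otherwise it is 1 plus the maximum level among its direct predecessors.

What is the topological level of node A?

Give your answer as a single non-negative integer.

Answer: 2

Derivation:
Op 1: add_edge(C, A). Edges now: 1
Op 2: add_edge(B, A). Edges now: 2
Op 3: add_edge(D, A). Edges now: 3
Op 4: add_edge(B, D). Edges now: 4
Compute levels (Kahn BFS):
  sources (in-degree 0): B, C
  process B: level=0
    B->A: in-degree(A)=2, level(A)>=1
    B->D: in-degree(D)=0, level(D)=1, enqueue
  process C: level=0
    C->A: in-degree(A)=1, level(A)>=1
  process D: level=1
    D->A: in-degree(A)=0, level(A)=2, enqueue
  process A: level=2
All levels: A:2, B:0, C:0, D:1
level(A) = 2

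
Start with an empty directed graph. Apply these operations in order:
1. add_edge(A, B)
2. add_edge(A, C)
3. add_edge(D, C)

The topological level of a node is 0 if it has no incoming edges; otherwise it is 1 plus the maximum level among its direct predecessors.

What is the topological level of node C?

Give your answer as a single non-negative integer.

Op 1: add_edge(A, B). Edges now: 1
Op 2: add_edge(A, C). Edges now: 2
Op 3: add_edge(D, C). Edges now: 3
Compute levels (Kahn BFS):
  sources (in-degree 0): A, D
  process A: level=0
    A->B: in-degree(B)=0, level(B)=1, enqueue
    A->C: in-degree(C)=1, level(C)>=1
  process D: level=0
    D->C: in-degree(C)=0, level(C)=1, enqueue
  process B: level=1
  process C: level=1
All levels: A:0, B:1, C:1, D:0
level(C) = 1

Answer: 1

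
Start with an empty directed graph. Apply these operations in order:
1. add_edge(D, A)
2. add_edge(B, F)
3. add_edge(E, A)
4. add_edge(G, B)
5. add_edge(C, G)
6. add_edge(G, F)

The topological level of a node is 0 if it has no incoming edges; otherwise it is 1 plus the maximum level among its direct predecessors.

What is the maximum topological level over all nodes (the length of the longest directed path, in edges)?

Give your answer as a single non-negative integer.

Answer: 3

Derivation:
Op 1: add_edge(D, A). Edges now: 1
Op 2: add_edge(B, F). Edges now: 2
Op 3: add_edge(E, A). Edges now: 3
Op 4: add_edge(G, B). Edges now: 4
Op 5: add_edge(C, G). Edges now: 5
Op 6: add_edge(G, F). Edges now: 6
Compute levels (Kahn BFS):
  sources (in-degree 0): C, D, E
  process C: level=0
    C->G: in-degree(G)=0, level(G)=1, enqueue
  process D: level=0
    D->A: in-degree(A)=1, level(A)>=1
  process E: level=0
    E->A: in-degree(A)=0, level(A)=1, enqueue
  process G: level=1
    G->B: in-degree(B)=0, level(B)=2, enqueue
    G->F: in-degree(F)=1, level(F)>=2
  process A: level=1
  process B: level=2
    B->F: in-degree(F)=0, level(F)=3, enqueue
  process F: level=3
All levels: A:1, B:2, C:0, D:0, E:0, F:3, G:1
max level = 3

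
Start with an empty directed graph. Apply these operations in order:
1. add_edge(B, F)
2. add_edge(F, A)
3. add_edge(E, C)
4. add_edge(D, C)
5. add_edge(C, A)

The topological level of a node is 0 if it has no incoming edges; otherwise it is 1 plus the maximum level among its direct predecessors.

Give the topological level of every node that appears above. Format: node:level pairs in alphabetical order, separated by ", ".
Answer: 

Op 1: add_edge(B, F). Edges now: 1
Op 2: add_edge(F, A). Edges now: 2
Op 3: add_edge(E, C). Edges now: 3
Op 4: add_edge(D, C). Edges now: 4
Op 5: add_edge(C, A). Edges now: 5
Compute levels (Kahn BFS):
  sources (in-degree 0): B, D, E
  process B: level=0
    B->F: in-degree(F)=0, level(F)=1, enqueue
  process D: level=0
    D->C: in-degree(C)=1, level(C)>=1
  process E: level=0
    E->C: in-degree(C)=0, level(C)=1, enqueue
  process F: level=1
    F->A: in-degree(A)=1, level(A)>=2
  process C: level=1
    C->A: in-degree(A)=0, level(A)=2, enqueue
  process A: level=2
All levels: A:2, B:0, C:1, D:0, E:0, F:1

Answer: A:2, B:0, C:1, D:0, E:0, F:1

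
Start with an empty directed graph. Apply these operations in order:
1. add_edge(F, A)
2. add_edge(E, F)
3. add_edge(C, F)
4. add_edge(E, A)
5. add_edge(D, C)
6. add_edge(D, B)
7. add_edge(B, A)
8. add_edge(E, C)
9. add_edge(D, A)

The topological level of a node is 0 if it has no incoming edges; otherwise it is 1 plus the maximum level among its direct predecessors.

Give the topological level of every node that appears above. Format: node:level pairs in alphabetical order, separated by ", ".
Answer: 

Answer: A:3, B:1, C:1, D:0, E:0, F:2

Derivation:
Op 1: add_edge(F, A). Edges now: 1
Op 2: add_edge(E, F). Edges now: 2
Op 3: add_edge(C, F). Edges now: 3
Op 4: add_edge(E, A). Edges now: 4
Op 5: add_edge(D, C). Edges now: 5
Op 6: add_edge(D, B). Edges now: 6
Op 7: add_edge(B, A). Edges now: 7
Op 8: add_edge(E, C). Edges now: 8
Op 9: add_edge(D, A). Edges now: 9
Compute levels (Kahn BFS):
  sources (in-degree 0): D, E
  process D: level=0
    D->A: in-degree(A)=3, level(A)>=1
    D->B: in-degree(B)=0, level(B)=1, enqueue
    D->C: in-degree(C)=1, level(C)>=1
  process E: level=0
    E->A: in-degree(A)=2, level(A)>=1
    E->C: in-degree(C)=0, level(C)=1, enqueue
    E->F: in-degree(F)=1, level(F)>=1
  process B: level=1
    B->A: in-degree(A)=1, level(A)>=2
  process C: level=1
    C->F: in-degree(F)=0, level(F)=2, enqueue
  process F: level=2
    F->A: in-degree(A)=0, level(A)=3, enqueue
  process A: level=3
All levels: A:3, B:1, C:1, D:0, E:0, F:2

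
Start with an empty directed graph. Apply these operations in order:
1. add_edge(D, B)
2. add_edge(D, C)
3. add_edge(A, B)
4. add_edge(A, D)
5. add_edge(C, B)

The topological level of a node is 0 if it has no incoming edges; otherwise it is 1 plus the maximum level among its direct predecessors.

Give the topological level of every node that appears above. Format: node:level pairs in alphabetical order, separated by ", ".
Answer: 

Op 1: add_edge(D, B). Edges now: 1
Op 2: add_edge(D, C). Edges now: 2
Op 3: add_edge(A, B). Edges now: 3
Op 4: add_edge(A, D). Edges now: 4
Op 5: add_edge(C, B). Edges now: 5
Compute levels (Kahn BFS):
  sources (in-degree 0): A
  process A: level=0
    A->B: in-degree(B)=2, level(B)>=1
    A->D: in-degree(D)=0, level(D)=1, enqueue
  process D: level=1
    D->B: in-degree(B)=1, level(B)>=2
    D->C: in-degree(C)=0, level(C)=2, enqueue
  process C: level=2
    C->B: in-degree(B)=0, level(B)=3, enqueue
  process B: level=3
All levels: A:0, B:3, C:2, D:1

Answer: A:0, B:3, C:2, D:1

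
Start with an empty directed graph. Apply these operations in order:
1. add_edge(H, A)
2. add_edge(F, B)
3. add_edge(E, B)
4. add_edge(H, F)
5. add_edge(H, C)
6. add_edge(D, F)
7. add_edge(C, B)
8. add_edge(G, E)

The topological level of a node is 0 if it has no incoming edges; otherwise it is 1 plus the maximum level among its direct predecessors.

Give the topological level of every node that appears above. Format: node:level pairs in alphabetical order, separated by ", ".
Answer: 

Op 1: add_edge(H, A). Edges now: 1
Op 2: add_edge(F, B). Edges now: 2
Op 3: add_edge(E, B). Edges now: 3
Op 4: add_edge(H, F). Edges now: 4
Op 5: add_edge(H, C). Edges now: 5
Op 6: add_edge(D, F). Edges now: 6
Op 7: add_edge(C, B). Edges now: 7
Op 8: add_edge(G, E). Edges now: 8
Compute levels (Kahn BFS):
  sources (in-degree 0): D, G, H
  process D: level=0
    D->F: in-degree(F)=1, level(F)>=1
  process G: level=0
    G->E: in-degree(E)=0, level(E)=1, enqueue
  process H: level=0
    H->A: in-degree(A)=0, level(A)=1, enqueue
    H->C: in-degree(C)=0, level(C)=1, enqueue
    H->F: in-degree(F)=0, level(F)=1, enqueue
  process E: level=1
    E->B: in-degree(B)=2, level(B)>=2
  process A: level=1
  process C: level=1
    C->B: in-degree(B)=1, level(B)>=2
  process F: level=1
    F->B: in-degree(B)=0, level(B)=2, enqueue
  process B: level=2
All levels: A:1, B:2, C:1, D:0, E:1, F:1, G:0, H:0

Answer: A:1, B:2, C:1, D:0, E:1, F:1, G:0, H:0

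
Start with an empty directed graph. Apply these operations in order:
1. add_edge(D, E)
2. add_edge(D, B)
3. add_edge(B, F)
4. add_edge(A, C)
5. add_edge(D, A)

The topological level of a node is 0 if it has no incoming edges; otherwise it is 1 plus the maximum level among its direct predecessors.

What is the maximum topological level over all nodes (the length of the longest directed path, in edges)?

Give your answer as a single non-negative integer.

Op 1: add_edge(D, E). Edges now: 1
Op 2: add_edge(D, B). Edges now: 2
Op 3: add_edge(B, F). Edges now: 3
Op 4: add_edge(A, C). Edges now: 4
Op 5: add_edge(D, A). Edges now: 5
Compute levels (Kahn BFS):
  sources (in-degree 0): D
  process D: level=0
    D->A: in-degree(A)=0, level(A)=1, enqueue
    D->B: in-degree(B)=0, level(B)=1, enqueue
    D->E: in-degree(E)=0, level(E)=1, enqueue
  process A: level=1
    A->C: in-degree(C)=0, level(C)=2, enqueue
  process B: level=1
    B->F: in-degree(F)=0, level(F)=2, enqueue
  process E: level=1
  process C: level=2
  process F: level=2
All levels: A:1, B:1, C:2, D:0, E:1, F:2
max level = 2

Answer: 2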